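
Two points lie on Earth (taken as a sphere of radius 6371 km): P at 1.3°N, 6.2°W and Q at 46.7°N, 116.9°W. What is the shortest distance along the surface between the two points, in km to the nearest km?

With latitudes φ₁ = 1.300°, φ₂ = 46.700° and longitude difference Δλ = -110.700°:
cos c = sin φ₁ sin φ₂ + cos φ₁ cos φ₂ cos Δλ = (0.0227)(0.7278) + (0.9997)(0.6858)(-0.3535) = -0.22585,
so c = arccos(-0.22585) = 1.79861 rad.
Distance = R·c = 6371 × 1.7986 ≈ 11459 km.

11459 km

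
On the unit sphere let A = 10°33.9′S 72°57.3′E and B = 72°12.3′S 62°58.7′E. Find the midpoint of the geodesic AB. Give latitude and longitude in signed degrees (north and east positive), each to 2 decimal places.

-41.46°, 70.59°

The central angle between A and B is δ = 1.0810 rad.
With f = 0.5, the slerp weights are sin((1−f)δ)/sin δ = 0.5831 and sin(fδ)/sin δ = 0.5831.
Weighted sum of the unit vectors: (0.5831)·(0.2882,0.9399,-0.1834) + (0.5831)·(0.1388,0.2722,-0.9522) = (0.2490, 0.7068, -0.6621).
Converting back: φ = atan2(z, √(x²+y²)) = -41.46°, λ = atan2(y, x) = 70.59°.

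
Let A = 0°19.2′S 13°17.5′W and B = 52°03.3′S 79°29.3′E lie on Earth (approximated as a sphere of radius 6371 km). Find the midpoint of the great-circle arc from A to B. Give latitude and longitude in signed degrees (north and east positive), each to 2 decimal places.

-34.67°, 19.05°

The central angle between A and B is δ = 1.5962 rad.
With f = 0.5, the slerp weights are sin((1−f)δ)/sin δ = 0.7163 and sin(fδ)/sin δ = 0.7163.
Weighted sum of the unit vectors: (0.7163)·(0.9732,-0.2299,-0.0056) + (0.7163)·(0.1122,0.6046,-0.7886) = (0.7774, 0.2684, -0.5689).
Converting back: φ = atan2(z, √(x²+y²)) = -34.67°, λ = atan2(y, x) = 19.05°.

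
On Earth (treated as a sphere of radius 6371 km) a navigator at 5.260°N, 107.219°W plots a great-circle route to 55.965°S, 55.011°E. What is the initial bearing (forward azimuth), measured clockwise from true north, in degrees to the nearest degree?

168°

Δλ = 162.230° = 2.8314 rad.
y = sin Δλ · cos φ₂ = (0.3052)(0.5597) = 0.1708
x = cos φ₁ sin φ₂ − sin φ₁ cos φ₂ cos Δλ = (0.9958)(-0.8287) − (0.0917)(0.5597)(-0.9523) = -0.7763
θ = atan2(y, x) = 167.59°, so the bearing is 168°.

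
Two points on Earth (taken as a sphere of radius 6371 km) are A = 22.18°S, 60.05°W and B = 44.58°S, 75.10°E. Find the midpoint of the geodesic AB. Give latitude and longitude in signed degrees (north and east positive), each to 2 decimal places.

-58.73°, -10.02°

The central angle between A and B is δ = 1.7748 rad.
With f = 0.5, the slerp weights are sin((1−f)δ)/sin δ = 0.7919 and sin(fδ)/sin δ = 0.7919.
Weighted sum of the unit vectors: (0.7919)·(0.4623,-0.8023,-0.3775) + (0.7919)·(0.1831,0.6883,-0.7019) = (0.5111, -0.0903, -0.8548).
Converting back: φ = atan2(z, √(x²+y²)) = -58.73°, λ = atan2(y, x) = -10.02°.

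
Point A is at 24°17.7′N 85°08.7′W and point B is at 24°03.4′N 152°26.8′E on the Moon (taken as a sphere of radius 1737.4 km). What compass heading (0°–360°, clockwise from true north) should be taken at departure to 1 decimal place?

306.6°

Δλ = -122.408° = -2.1364 rad.
y = sin Δλ · cos φ₂ = (-0.8442)(0.9131) = -0.7709
x = cos φ₁ sin φ₂ − sin φ₁ cos φ₂ cos Δλ = (0.9114)(0.4076) − (0.4114)(0.9131)(-0.5359) = 0.5729
θ = atan2(y, x) = -53.38°; adding 360° gives 306.6°.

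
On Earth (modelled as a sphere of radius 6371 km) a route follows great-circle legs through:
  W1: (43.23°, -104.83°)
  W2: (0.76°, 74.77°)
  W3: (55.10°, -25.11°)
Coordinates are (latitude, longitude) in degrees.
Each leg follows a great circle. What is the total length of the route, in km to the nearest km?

25688 km

Leg W1→W2: central angle 2.3738 rad, distance 15123.5 km.
Leg W2→W3: central angle 1.6582 rad, distance 10564.3 km.
Total: 15123.5 + 10564.3 ≈ 25688 km.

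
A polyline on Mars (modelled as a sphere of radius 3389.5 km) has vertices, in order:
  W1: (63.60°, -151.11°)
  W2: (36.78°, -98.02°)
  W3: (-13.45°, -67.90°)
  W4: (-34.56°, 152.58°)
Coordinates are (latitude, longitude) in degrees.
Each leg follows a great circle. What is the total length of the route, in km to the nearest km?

Leg W1→W2: central angle 0.7225 rad, distance 2448.8 km.
Leg W2→W3: central angle 1.0068 rad, distance 3412.7 km.
Leg W3→W4: central angle 2.0684 rad, distance 7010.7 km.
Total: 2448.8 + 3412.7 + 7010.7 ≈ 12872 km.

12872 km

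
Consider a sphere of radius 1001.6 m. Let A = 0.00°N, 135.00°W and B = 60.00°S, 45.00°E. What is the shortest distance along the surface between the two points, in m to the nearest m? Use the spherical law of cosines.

Let φ₁ = 0.0000 rad, φ₂ = -1.0472 rad, and Δλ = -3.1416 rad.
cos c = sin φ₁ sin φ₂ + cos φ₁ cos φ₂ cos Δλ = (0.0000)(-0.8660) + (1.0000)(0.5000)(-1.0000) = -0.50000,
so c = arccos(-0.50000) = 2.09440 rad.
Distance = R·c = 1001.6 × 2.0944 ≈ 2098 m.

2098 m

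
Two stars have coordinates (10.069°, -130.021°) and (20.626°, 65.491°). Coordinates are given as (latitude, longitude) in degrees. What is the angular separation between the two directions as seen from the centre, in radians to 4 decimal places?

With latitudes φ₁ = 10.069°, φ₂ = 20.626° and longitude difference Δλ = -164.488°:
cos c = sin φ₁ sin φ₂ + cos φ₁ cos φ₂ cos Δλ = (0.1748)(0.3523) + (0.9846)(0.9359)(-0.9636) = -0.82633,
so c = arccos(-0.82633) = 2.54336 rad.
So the angular separation is 2.5434 rad.

2.5434 rad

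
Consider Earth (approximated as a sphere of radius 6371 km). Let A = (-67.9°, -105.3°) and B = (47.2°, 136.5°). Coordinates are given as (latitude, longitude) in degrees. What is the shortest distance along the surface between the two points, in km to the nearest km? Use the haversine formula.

In radians: φ₁ = -1.1851, φ₂ = 0.8238, Δλ = -118.200° = -2.0630 rad.
Haversine: a = sin²(Δφ/2) + cos φ₁ cos φ₂ sin²(Δλ/2) = 0.7121 + (0.3762)(0.6794)(0.7363) = 0.90031.
Central angle c = 2·arcsin(√a) = 2.49912 rad.
Distance = R·c = 6371 × 2.4991 ≈ 15922 km.

15922 km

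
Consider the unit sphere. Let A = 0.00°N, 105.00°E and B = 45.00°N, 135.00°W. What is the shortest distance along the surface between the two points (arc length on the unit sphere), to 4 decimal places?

In radians: φ₁ = 0.0000, φ₂ = 0.7854, Δλ = 120.000° = 2.0944 rad.
cos c = sin φ₁ sin φ₂ + cos φ₁ cos φ₂ cos Δλ = (0.0000)(0.7071) + (1.0000)(0.7071)(-0.5000) = -0.35355,
so c = arccos(-0.35355) = 1.93216 rad.
On the unit sphere the arc length equals the central angle: 1.9322.

1.9322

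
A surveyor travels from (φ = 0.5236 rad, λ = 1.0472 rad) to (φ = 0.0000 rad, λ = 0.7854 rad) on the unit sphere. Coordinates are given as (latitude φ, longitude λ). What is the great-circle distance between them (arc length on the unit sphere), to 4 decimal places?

With latitudes φ₁ = 30.000°, φ₂ = 0.000° and longitude difference Δλ = -15.000°:
cos c = sin φ₁ sin φ₂ + cos φ₁ cos φ₂ cos Δλ = (0.5000)(0.0000) + (0.8660)(1.0000)(0.9659) = 0.83652,
so c = arccos(0.83652) = 0.57990 rad.
On the unit sphere the arc length equals the central angle: 0.5799.

0.5799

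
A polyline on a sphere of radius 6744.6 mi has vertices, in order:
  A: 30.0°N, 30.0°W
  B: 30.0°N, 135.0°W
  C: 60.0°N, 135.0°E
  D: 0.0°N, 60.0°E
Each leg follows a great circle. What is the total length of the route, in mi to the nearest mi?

Leg A→B: central angle 1.5149 rad, distance 10217.3 mi.
Leg B→C: central angle 1.1230 rad, distance 7573.9 mi.
Leg C→D: central angle 1.4410 rad, distance 9719.1 mi.
Total: 10217.3 + 7573.9 + 9719.1 ≈ 27510 mi.

27510 mi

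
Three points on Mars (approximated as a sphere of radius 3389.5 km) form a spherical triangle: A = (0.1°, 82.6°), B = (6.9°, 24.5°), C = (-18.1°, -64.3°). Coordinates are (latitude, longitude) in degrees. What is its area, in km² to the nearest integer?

9792765 km²

Side lengths (central angles): a = 1.5884, b = 2.4928, c = 1.0183 rad; semiperimeter s = 2.5497.
By l'Huilier's theorem, tan(E/4) = √[tan(s/2) tan((s−a)/2) tan((s−b)/2) tan((s−c)/2)], giving spherical excess E = 0.8524 rad.
Area = E·R² = 0.8524 × (3389.5)² ≈ 9792765 km².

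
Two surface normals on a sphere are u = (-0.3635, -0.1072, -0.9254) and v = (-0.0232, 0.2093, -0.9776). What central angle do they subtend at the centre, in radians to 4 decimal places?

u·v = 0.8907; |u| = 1.0000, |v| = 1.0000.
cos θ = (u·v)/(|u||v|) = 0.8907, so θ = 0.4720 rad.

0.4720 rad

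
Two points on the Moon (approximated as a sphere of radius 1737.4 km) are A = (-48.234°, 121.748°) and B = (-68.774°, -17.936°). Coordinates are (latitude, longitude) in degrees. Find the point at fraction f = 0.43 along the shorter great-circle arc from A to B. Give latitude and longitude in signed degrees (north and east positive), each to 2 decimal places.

-71.62°, 99.92°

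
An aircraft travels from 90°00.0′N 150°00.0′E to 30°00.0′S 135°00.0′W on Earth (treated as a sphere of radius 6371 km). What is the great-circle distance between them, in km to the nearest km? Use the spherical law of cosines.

With latitudes φ₁ = 90.000°, φ₂ = -30.000° and longitude difference Δλ = 75.000°:
cos c = sin φ₁ sin φ₂ + cos φ₁ cos φ₂ cos Δλ = (1.0000)(-0.5000) + (0.0000)(0.8660)(0.2588) = -0.50000,
so c = arccos(-0.50000) = 2.09440 rad.
Distance = R·c = 6371 × 2.0944 ≈ 13343 km.

13343 km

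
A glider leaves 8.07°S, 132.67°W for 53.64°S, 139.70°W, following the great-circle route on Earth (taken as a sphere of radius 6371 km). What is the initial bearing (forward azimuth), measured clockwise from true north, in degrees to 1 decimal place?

185.8°

Δλ = -7.030° = -0.1227 rad.
y = sin Δλ · cos φ₂ = (-0.1224)(0.5929) = -0.0726
x = cos φ₁ sin φ₂ − sin φ₁ cos φ₂ cos Δλ = (0.9901)(-0.8053) − (-0.1404)(0.5929)(0.9925) = -0.7147
θ = atan2(y, x) = -174.20°; adding 360° gives 185.8°.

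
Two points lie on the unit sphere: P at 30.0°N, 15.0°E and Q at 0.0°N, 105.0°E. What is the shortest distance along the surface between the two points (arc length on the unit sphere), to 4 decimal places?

With latitudes φ₁ = 30.000°, φ₂ = 0.000° and longitude difference Δλ = 90.000°:
cos c = sin φ₁ sin φ₂ + cos φ₁ cos φ₂ cos Δλ = (0.5000)(0.0000) + (0.8660)(1.0000)(0.0000) = -0.00000,
so c = arccos(-0.00000) = 1.57080 rad.
On the unit sphere the arc length equals the central angle: 1.5708.

1.5708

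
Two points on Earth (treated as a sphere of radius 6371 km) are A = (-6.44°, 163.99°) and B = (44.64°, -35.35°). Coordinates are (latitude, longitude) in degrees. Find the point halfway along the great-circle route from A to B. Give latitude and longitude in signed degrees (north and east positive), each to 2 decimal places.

55.94°, -159.84°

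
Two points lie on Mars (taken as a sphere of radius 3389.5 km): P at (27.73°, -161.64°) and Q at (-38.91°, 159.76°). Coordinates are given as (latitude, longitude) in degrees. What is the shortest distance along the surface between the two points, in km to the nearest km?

4482 km

Let φ₁ = 0.4840 rad, φ₂ = -0.6791 rad, and Δλ = -0.6737 rad.
cos c = sin φ₁ sin φ₂ + cos φ₁ cos φ₂ cos Δλ = (0.4653)(-0.6281) + (0.8852)(0.7781)(0.7815) = 0.24603,
so c = arccos(0.24603) = 1.32222 rad.
Distance = R·c = 3389.5 × 1.3222 ≈ 4482 km.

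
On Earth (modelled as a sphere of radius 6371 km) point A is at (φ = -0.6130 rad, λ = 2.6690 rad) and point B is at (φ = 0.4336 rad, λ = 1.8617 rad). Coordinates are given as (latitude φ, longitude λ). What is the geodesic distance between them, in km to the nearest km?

Let φ₁ = -0.6130 rad, φ₂ = 0.4336 rad, and Δλ = -0.8073 rad.
cos c = sin φ₁ sin φ₂ + cos φ₁ cos φ₂ cos Δλ = (-0.5753)(0.4201) + (0.8179)(0.9075)(0.6915) = 0.27150,
so c = arccos(0.27150) = 1.29584 rad.
Distance = R·c = 6371 × 1.2958 ≈ 8256 km.

8256 km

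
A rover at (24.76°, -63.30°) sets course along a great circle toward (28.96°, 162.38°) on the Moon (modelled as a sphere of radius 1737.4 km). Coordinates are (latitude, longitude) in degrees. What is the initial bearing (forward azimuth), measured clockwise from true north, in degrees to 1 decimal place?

318.0°

With φ₁ = 0.4321, φ₂ = 0.5054, Δλ = -2.3443 rad, the forward-azimuth formula gives
θ = atan2( sin Δλ cos φ₂ , cos φ₁ sin φ₂ − sin φ₁ cos φ₂ cos Δλ ) = atan2(-0.6260, 0.6957) = -41.98°.
Adding 360° brings this into [0°, 360°): 318.0°.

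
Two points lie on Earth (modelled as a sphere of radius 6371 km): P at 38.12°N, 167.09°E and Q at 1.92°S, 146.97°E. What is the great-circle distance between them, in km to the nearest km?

4908 km

Let φ₁ = 0.6653 rad, φ₂ = -0.0335 rad, and Δλ = -0.3512 rad.
cos c = sin φ₁ sin φ₂ + cos φ₁ cos φ₂ cos Δλ = (0.6173)(-0.0335) + (0.7867)(0.9994)(0.9390) = 0.71761,
so c = arccos(0.71761) = 0.77043 rad.
Distance = R·c = 6371 × 0.7704 ≈ 4908 km.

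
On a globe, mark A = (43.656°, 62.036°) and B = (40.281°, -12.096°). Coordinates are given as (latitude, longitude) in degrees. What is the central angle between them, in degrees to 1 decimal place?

In radians: φ₁ = 0.7619, φ₂ = 0.7030, Δλ = -74.132° = -1.2938 rad.
cos c = sin φ₁ sin φ₂ + cos φ₁ cos φ₂ cos Δλ = (0.6903)(0.6465) + (0.7235)(0.7629)(0.2734) = 0.59724,
so c = arccos(0.59724) = 0.93075 rad.
So the angular separation is 53.3°.

53.3°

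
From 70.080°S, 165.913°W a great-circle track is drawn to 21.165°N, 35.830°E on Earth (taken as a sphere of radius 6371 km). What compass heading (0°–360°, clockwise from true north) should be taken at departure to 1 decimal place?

With φ₁ = -1.2231, φ₂ = 0.3694, Δλ = -2.7621 rad, the forward-azimuth formula gives
θ = atan2( sin Δλ cos φ₂ , cos φ₁ sin φ₂ − sin φ₁ cos φ₂ cos Δλ ) = atan2(-0.3455, -0.6914) = -153.45°.
Adding 360° brings this into [0°, 360°): 206.6°.

206.6°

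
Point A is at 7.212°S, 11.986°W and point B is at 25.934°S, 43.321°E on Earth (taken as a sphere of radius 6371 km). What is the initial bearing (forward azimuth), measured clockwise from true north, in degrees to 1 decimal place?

Δλ = 55.307° = 0.9653 rad.
y = sin Δλ · cos φ₂ = (0.8222)(0.8993) = 0.7394
x = cos φ₁ sin φ₂ − sin φ₁ cos φ₂ cos Δλ = (0.9921)(-0.4373) − (-0.1255)(0.8993)(0.5692) = -0.3696
θ = atan2(y, x) = 116.56°, so the bearing is 116.6°.

116.6°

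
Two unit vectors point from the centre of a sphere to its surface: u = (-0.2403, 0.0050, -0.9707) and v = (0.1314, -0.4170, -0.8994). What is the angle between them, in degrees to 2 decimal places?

32.93°

u·v = 0.8394; |u| = 1.0000, |v| = 1.0000.
cos θ = (u·v)/(|u||v|) = 0.8393, so θ = 32.93°.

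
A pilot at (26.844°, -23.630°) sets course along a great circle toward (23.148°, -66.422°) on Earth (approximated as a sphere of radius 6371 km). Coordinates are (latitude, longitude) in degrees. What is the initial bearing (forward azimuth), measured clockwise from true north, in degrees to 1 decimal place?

Δλ = -42.792° = -0.7469 rad.
y = sin Δλ · cos φ₂ = (-0.6793)(0.9195) = -0.6246
x = cos φ₁ sin φ₂ − sin φ₁ cos φ₂ cos Δλ = (0.8922)(0.3931) − (0.4516)(0.9195)(0.7338) = 0.0461
θ = atan2(y, x) = -85.78°; adding 360° gives 274.2°.

274.2°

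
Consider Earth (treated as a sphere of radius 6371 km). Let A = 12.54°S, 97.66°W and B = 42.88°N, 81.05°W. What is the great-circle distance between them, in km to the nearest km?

6391 km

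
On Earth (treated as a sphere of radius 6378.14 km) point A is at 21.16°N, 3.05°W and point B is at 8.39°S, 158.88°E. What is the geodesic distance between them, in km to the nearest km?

In radians: φ₁ = 0.3693, φ₂ = -0.1464, Δλ = 161.930° = 2.8262 rad.
cos c = sin φ₁ sin φ₂ + cos φ₁ cos φ₂ cos Δλ = (0.3610)(-0.1459) + (0.9326)(0.9893)(-0.9507) = -0.92976,
so c = arccos(-0.92976) = 2.76456 rad.
Distance = R·c = 6378.14 × 2.7646 ≈ 17633 km.

17633 km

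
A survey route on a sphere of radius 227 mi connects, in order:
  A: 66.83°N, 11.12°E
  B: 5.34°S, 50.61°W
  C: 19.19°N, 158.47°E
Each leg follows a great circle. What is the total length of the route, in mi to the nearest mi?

922 mi

Leg A→B: central angle 1.4706 rad, distance 333.8 mi.
Leg B→C: central angle 2.5913 rad, distance 588.2 mi.
Total: 333.8 + 588.2 ≈ 922 mi.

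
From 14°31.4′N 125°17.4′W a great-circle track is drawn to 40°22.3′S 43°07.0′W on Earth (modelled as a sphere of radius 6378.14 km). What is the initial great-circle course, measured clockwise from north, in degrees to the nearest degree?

Δλ = 82.173° = 1.4342 rad.
y = sin Δλ · cos φ₂ = (0.9907)(0.7619) = 0.7548
x = cos φ₁ sin φ₂ − sin φ₁ cos φ₂ cos Δλ = (0.9680)(-0.6477) − (0.2508)(0.7619)(0.1362) = -0.6531
θ = atan2(y, x) = 130.87°, so the bearing is 131°.

131°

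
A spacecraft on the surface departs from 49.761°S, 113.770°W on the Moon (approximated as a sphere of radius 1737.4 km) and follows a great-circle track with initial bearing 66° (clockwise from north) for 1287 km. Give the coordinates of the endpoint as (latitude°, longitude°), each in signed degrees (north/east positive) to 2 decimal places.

-22.71°, -71.83°

Angular distance δ = d/R = 1287/1737.4 = 0.74076 rad; initial bearing θ = 1.1519 rad.
sin φ₂ = sin φ₁ cos δ + cos φ₁ sin δ cos θ = (-0.7634)(0.7380) + (0.6460)(0.6749)(0.4067) = -0.3860, so φ₂ = -22.71°.
Δλ = atan2(sin θ sin δ cos φ₁, cos δ − sin φ₁ sin φ₂) = atan2(0.3982, 0.4433) = 41.936°.
λ₂ = -113.770° + 41.936° = -71.83°.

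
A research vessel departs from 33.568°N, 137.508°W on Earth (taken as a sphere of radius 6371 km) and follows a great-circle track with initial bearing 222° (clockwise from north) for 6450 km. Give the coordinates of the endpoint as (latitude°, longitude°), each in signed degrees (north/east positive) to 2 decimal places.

-13.43°, -173.20°

Angular distance δ = d/R = 6450/6371 = 1.01240 rad; initial bearing θ = 3.8746 rad.
sin φ₂ = sin φ₁ cos δ + cos φ₁ sin δ cos θ = (0.5529)(0.5298) + (0.8332)(0.8481)(-0.7431) = -0.2322, so φ₂ = -13.43°.
Δλ = atan2(sin θ sin δ cos φ₁, cos δ − sin φ₁ sin φ₂) = atan2(-0.4729, 0.6582) = -35.693°.
λ₂ = -137.508° − 35.693° = -173.20°.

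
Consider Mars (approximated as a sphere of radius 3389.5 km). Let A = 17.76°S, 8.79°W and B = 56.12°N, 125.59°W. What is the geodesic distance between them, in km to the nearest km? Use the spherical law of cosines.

In radians: φ₁ = -0.3100, φ₂ = 0.9795, Δλ = -116.800° = -2.0385 rad.
cos c = sin φ₁ sin φ₂ + cos φ₁ cos φ₂ cos Δλ = (-0.3050)(0.8302) + (0.9523)(0.5575)(-0.4509) = -0.49260,
so c = arccos(-0.49260) = 2.08588 rad.
Distance = R·c = 3389.5 × 2.0859 ≈ 7070 km.

7070 km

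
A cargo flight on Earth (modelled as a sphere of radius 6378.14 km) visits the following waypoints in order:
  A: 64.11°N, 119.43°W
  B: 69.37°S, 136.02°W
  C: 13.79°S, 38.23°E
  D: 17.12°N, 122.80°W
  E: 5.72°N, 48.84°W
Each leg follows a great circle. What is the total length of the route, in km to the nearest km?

51782 km

Leg A→B: central angle 2.3385 rad, distance 14915.5 km.
Leg B→C: central angle 1.6884 rad, distance 10769.1 km.
Leg C→D: central angle 2.8174 rad, distance 17969.7 km.
Leg D→E: central angle 1.2744 rad, distance 8128.2 km.
Total: 14915.5 + 10769.1 + 17969.7 + 8128.2 ≈ 51782 km.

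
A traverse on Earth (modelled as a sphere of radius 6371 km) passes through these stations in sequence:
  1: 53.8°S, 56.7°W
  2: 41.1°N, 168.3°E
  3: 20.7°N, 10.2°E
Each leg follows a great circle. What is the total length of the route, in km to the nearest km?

29203 km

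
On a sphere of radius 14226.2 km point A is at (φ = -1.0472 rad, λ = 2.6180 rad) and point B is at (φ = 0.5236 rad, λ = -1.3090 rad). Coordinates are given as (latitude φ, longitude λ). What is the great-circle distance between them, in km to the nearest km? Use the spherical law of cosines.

Let φ₁ = -1.0472 rad, φ₂ = 0.5236 rad, and Δλ = 2.3562 rad.
cos c = sin φ₁ sin φ₂ + cos φ₁ cos φ₂ cos Δλ = (-0.8660)(0.5000) + (0.5000)(0.8660)(-0.7071) = -0.73920,
so c = arccos(-0.73920) = 2.40267 rad.
Distance = R·c = 14226.2 × 2.4027 ≈ 34181 km.

34181 km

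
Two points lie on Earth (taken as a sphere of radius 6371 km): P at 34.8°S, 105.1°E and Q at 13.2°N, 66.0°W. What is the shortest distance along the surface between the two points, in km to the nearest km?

Let φ₁ = -0.6074 rad, φ₂ = 0.2304 rad, and Δλ = -2.9863 rad.
cos c = sin φ₁ sin φ₂ + cos φ₁ cos φ₂ cos Δλ = (-0.5707)(0.2284) + (0.8211)(0.9736)(-0.9880) = -0.92015,
so c = arccos(-0.92015) = 2.73926 rad.
Distance = R·c = 6371 × 2.7393 ≈ 17452 km.

17452 km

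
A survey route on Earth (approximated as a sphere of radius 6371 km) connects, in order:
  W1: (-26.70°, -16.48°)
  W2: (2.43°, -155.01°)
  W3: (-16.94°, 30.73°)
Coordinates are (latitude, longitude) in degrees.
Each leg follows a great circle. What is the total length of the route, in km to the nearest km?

Leg W1→W2: central angle 2.3293 rad, distance 14840.1 km.
Leg W2→W3: central angle 2.8699 rad, distance 18284.0 km.
Total: 14840.1 + 18284.0 ≈ 33124 km.

33124 km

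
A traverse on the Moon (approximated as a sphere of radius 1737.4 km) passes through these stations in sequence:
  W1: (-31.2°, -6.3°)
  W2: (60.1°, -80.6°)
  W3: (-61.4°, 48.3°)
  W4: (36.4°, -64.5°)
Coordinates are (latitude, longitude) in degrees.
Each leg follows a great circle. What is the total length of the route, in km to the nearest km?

12045 km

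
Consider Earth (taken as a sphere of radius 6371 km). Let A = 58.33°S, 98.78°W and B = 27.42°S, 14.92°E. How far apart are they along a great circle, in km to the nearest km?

8695 km

Let φ₁ = -1.0181 rad, φ₂ = -0.4786 rad, and Δλ = 1.9844 rad.
cos c = sin φ₁ sin φ₂ + cos φ₁ cos φ₂ cos Δλ = (-0.8511)(-0.4605) + (0.5250)(0.8877)(-0.4019) = 0.20461,
so c = arccos(0.20461) = 1.36473 rad.
Distance = R·c = 6371 × 1.3647 ≈ 8695 km.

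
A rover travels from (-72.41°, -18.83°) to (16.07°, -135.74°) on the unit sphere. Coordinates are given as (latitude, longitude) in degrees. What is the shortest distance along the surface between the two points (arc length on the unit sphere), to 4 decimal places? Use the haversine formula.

1.9772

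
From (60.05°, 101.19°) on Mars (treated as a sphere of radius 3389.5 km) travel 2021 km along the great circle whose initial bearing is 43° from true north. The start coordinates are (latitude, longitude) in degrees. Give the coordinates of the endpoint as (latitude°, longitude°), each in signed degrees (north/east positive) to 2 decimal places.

67.22°, -177.31°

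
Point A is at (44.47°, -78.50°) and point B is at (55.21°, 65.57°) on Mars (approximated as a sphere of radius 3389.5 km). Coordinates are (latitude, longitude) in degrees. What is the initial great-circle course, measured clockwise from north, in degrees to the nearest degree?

20°

With φ₁ = 0.7761, φ₂ = 0.9636, Δλ = 2.5145 rad, the forward-azimuth formula gives
θ = atan2( sin Δλ cos φ₂ , cos φ₁ sin φ₂ − sin φ₁ cos φ₂ cos Δλ ) = atan2(0.3348, 0.9097) = 20.21°.
So the initial bearing is 20°.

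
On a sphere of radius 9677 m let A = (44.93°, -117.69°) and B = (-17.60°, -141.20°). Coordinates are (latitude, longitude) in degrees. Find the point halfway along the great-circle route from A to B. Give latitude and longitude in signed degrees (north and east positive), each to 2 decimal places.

The central angle between A and B is δ = 1.1535 rad.
With f = 0.5, the slerp weights are sin((1−f)δ)/sin δ = 0.5965 and sin(fδ)/sin δ = 0.5965.
Weighted sum of the unit vectors: (0.5965)·(-0.3290,-0.6269,0.7062) + (0.5965)·(-0.7429,-0.5973,-0.3024) = (-0.6393, -0.7302, 0.2409).
Converting back: φ = atan2(z, √(x²+y²)) = 13.94°, λ = atan2(y, x) = -131.20°.

13.94°, -131.20°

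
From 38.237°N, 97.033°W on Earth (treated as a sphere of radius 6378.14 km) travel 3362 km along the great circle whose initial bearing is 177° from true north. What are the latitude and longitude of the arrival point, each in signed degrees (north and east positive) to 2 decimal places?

Angular distance δ = d/R = 3362/6378.14 = 0.52711 rad; initial bearing θ = 3.0892 rad.
sin φ₂ = sin φ₁ cos δ + cos φ₁ sin δ cos θ = (0.6189)(0.8643) + (0.7855)(0.5030)(-0.9986) = 0.1403, so φ₂ = 8.07°.
Δλ = atan2(sin θ sin δ cos φ₁, cos δ − sin φ₁ sin φ₂) = atan2(0.0207, 0.7774) = 1.524°.
λ₂ = -97.033° + 1.524° = -95.51°.

8.07°, -95.51°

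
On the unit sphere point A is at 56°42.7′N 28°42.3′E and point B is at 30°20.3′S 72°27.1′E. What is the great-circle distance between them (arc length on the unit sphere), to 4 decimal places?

1.6509

In radians: φ₁ = 0.9898, φ₂ = -0.5295, Δλ = 43.747° = 0.7635 rad.
Haversine: a = sin²(Δφ/2) + cos φ₁ cos φ₂ sin²(Δλ/2) = 0.4743 + (0.5489)(0.8631)(0.1388) = 0.54002.
Central angle c = 2·arcsin(√a) = 1.65091 rad.
On the unit sphere the arc length equals the central angle: 1.6509.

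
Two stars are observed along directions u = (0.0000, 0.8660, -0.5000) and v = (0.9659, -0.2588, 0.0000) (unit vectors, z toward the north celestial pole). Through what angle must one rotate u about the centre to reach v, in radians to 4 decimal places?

1.7968 rad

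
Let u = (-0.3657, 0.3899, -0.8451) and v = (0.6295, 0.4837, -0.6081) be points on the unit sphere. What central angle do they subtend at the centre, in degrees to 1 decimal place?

u·v = 0.4723; |u| = 1.0000, |v| = 1.0000.
cos θ = (u·v)/(|u||v|) = 0.4723, so θ = 61.8°.

61.8°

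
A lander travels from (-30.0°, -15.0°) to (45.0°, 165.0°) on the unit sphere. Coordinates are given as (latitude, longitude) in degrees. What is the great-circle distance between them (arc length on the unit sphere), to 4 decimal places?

2.8798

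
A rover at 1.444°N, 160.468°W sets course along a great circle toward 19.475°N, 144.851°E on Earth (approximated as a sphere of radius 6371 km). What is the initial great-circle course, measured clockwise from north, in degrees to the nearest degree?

293°

Δλ = -54.681° = -0.9544 rad.
y = sin Δλ · cos φ₂ = (-0.8159)(0.9428) = -0.7693
x = cos φ₁ sin φ₂ − sin φ₁ cos φ₂ cos Δλ = (0.9997)(0.3334) − (0.0252)(0.9428)(0.5781) = 0.3196
θ = atan2(y, x) = -67.44°; adding 360° gives 293°.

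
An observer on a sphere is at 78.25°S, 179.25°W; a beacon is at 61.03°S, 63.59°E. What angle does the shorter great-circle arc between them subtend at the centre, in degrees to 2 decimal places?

35.76°

In radians: φ₁ = -1.3657, φ₂ = -1.0652, Δλ = -117.160° = -2.0448 rad.
cos c = sin φ₁ sin φ₂ + cos φ₁ cos φ₂ cos Δλ = (-0.9790)(-0.8749) + (0.2036)(0.4844)(-0.4565) = 0.81152,
so c = arccos(0.81152) = 0.62405 rad.
So the angular separation is 35.76°.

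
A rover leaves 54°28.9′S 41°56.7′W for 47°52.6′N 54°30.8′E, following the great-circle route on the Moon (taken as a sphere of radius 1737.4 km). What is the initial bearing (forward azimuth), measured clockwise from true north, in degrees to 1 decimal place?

61.0°

With φ₁ = -0.9509, φ₂ = 0.8356, Δλ = 1.6835 rad, the forward-azimuth formula gives
θ = atan2( sin Δλ cos φ₂ , cos φ₁ sin φ₂ − sin φ₁ cos φ₂ cos Δλ ) = atan2(0.6665, 0.3695) = 61.00°.
So the initial bearing is 61.0°.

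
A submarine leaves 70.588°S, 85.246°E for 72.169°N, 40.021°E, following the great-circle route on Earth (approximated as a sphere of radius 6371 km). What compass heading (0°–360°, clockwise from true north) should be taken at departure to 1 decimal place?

With φ₁ = -1.2320, φ₂ = 1.2596, Δλ = -0.7893 rad, the forward-azimuth formula gives
θ = atan2( sin Δλ cos φ₂ , cos φ₁ sin φ₂ − sin φ₁ cos φ₂ cos Δλ ) = atan2(-0.2174, 0.5198) = -22.69°.
Adding 360° brings this into [0°, 360°): 337.3°.

337.3°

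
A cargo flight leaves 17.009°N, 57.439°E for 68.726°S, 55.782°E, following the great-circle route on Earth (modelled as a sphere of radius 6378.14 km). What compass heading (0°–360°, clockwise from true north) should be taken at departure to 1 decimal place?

180.6°

Δλ = -1.657° = -0.0289 rad.
y = sin Δλ · cos φ₂ = (-0.0289)(0.3628) = -0.0105
x = cos φ₁ sin φ₂ − sin φ₁ cos φ₂ cos Δλ = (0.9563)(-0.9319) − (0.2925)(0.3628)(0.9996) = -0.9972
θ = atan2(y, x) = -179.40°; adding 360° gives 180.6°.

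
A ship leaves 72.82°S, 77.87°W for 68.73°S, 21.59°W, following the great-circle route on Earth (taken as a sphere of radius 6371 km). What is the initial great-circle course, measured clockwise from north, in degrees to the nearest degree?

105°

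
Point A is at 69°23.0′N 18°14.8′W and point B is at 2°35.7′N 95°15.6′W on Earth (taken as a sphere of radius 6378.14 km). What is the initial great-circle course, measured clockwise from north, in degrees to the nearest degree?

259°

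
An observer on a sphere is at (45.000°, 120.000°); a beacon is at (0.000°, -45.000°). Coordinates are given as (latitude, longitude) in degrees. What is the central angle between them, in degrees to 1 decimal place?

133.1°

Let φ₁ = 0.7854 rad, φ₂ = 0.0000 rad, and Δλ = -2.8798 rad.
Haversine: a = sin²(Δφ/2) + cos φ₁ cos φ₂ sin²(Δλ/2) = 0.1464 + (0.7071)(1.0000)(0.9830) = 0.84151.
Central angle c = 2·arcsin(√a) = 2.32268 rad.
So the angular separation is 133.1°.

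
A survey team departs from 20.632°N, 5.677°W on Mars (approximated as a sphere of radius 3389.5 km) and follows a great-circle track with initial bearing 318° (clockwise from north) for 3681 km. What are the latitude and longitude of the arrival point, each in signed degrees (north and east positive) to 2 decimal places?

51.22°, -76.62°

Angular distance δ = d/R = 3681/3389.5 = 1.08600 rad; initial bearing θ = 5.5501 rad.
sin φ₂ = sin φ₁ cos δ + cos φ₁ sin δ cos θ = (0.3524)(0.4660) + (0.9359)(0.8848)(0.7431) = 0.7796, so φ₂ = 51.22°.
Δλ = atan2(sin θ sin δ cos φ₁, cos δ − sin φ₁ sin φ₂) = atan2(-0.5541, 0.1913) = -70.948°.
λ₂ = -5.677° − 70.948° = -76.62°.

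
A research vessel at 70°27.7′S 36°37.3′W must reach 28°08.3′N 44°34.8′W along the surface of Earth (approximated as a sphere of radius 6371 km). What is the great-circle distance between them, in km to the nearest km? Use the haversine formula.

In radians: φ₁ = -1.2298, φ₂ = 0.4911, Δλ = -7.958° = -0.1389 rad.
Haversine: a = sin²(Δφ/2) + cos φ₁ cos φ₂ sin²(Δλ/2) = 0.5748 + (0.3344)(0.8818)(0.0048) = 0.57619.
Central angle c = 2·arcsin(√a) = 1.72377 rad.
Distance = R·c = 6371 × 1.7238 ≈ 10982 km.

10982 km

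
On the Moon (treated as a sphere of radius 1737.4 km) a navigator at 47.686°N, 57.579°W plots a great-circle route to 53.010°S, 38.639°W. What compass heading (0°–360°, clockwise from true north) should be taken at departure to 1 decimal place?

With φ₁ = 0.8323, φ₂ = -0.9252, Δλ = 0.3306 rad, the forward-azimuth formula gives
θ = atan2( sin Δλ cos φ₂ , cos φ₁ sin φ₂ − sin φ₁ cos φ₂ cos Δλ ) = atan2(0.1953, -0.9585) = 168.48°.
So the initial bearing is 168.5°.

168.5°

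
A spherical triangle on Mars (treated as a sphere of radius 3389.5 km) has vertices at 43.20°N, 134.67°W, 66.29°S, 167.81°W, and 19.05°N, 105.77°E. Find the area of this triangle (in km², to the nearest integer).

30166352 km²

Side lengths (central angles): a = 1.8495, b = 1.6876, c = 1.9620 rad; semiperimeter s = 2.7495.
By l'Huilier's theorem, tan(E/4) = √[tan(s/2) tan((s−a)/2) tan((s−b)/2) tan((s−c)/2)], giving spherical excess E = 2.6257 rad.
Area = E·R² = 2.6257 × (3389.5)² ≈ 30166352 km².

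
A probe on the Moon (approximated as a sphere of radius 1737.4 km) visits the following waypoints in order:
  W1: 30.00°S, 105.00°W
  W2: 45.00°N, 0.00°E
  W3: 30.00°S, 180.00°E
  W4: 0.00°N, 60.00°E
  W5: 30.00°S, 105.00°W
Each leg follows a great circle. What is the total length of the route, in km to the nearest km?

Leg W1→W2: central angle 2.1084 rad, distance 3663.1 km.
Leg W2→W3: central angle 2.8798 rad, distance 5003.4 km.
Leg W3→W4: central angle 2.0186 rad, distance 3507.2 km.
Leg W4→W5: central angle 2.5617 rad, distance 4450.7 km.
Total: 3663.1 + 5003.4 + 3507.2 + 4450.7 ≈ 16624 km.

16624 km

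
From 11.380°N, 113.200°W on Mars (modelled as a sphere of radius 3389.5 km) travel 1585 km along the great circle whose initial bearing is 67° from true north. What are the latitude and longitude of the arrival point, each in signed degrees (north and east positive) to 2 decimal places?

Angular distance δ = d/R = 1585/3389.5 = 0.46762 rad; initial bearing θ = 1.1694 rad.
sin φ₂ = sin φ₁ cos δ + cos φ₁ sin δ cos θ = (0.1973)(0.8926) + (0.9803)(0.4508)(0.3907) = 0.3488, so φ₂ = 20.41°.
Δλ = atan2(sin θ sin δ cos φ₁, cos δ − sin φ₁ sin φ₂) = atan2(0.4068, 0.8238) = 26.278°.
λ₂ = -113.200° + 26.278° = -86.92°.

20.41°, -86.92°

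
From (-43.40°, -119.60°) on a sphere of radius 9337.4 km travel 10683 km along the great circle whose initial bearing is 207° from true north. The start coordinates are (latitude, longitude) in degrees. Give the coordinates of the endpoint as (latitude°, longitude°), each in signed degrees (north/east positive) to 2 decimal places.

-60.89°, 118.56°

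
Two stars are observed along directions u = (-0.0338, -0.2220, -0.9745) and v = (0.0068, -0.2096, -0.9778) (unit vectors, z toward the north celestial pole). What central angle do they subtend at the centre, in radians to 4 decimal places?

0.0426 rad

u·v = 0.9992; |u| = 1.0000, |v| = 1.0000.
cos θ = (u·v)/(|u||v|) = 0.9991, so θ = 0.0426 rad.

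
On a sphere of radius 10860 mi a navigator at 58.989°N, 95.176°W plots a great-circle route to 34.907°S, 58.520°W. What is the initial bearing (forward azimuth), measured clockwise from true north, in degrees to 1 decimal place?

150.3°

Δλ = 36.656° = 0.6398 rad.
y = sin Δλ · cos φ₂ = (0.5970)(0.8201) = 0.4896
x = cos φ₁ sin φ₂ − sin φ₁ cos φ₂ cos Δλ = (0.5152)(-0.5722) − (0.8571)(0.8201)(0.8022) = -0.8587
θ = atan2(y, x) = 150.31°, so the bearing is 150.3°.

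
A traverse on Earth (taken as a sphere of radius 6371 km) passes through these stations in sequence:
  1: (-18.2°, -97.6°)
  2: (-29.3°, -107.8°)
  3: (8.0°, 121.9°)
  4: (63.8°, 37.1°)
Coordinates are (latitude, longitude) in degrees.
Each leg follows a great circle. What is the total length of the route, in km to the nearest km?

Leg 1→2: central angle 0.2529 rad, distance 1611.0 km.
Leg 2→3: central angle 2.2481 rad, distance 14322.4 km.
Leg 3→4: central angle 1.4055 rad, distance 8954.7 km.
Total: 1611.0 + 14322.4 + 8954.7 ≈ 24888 km.

24888 km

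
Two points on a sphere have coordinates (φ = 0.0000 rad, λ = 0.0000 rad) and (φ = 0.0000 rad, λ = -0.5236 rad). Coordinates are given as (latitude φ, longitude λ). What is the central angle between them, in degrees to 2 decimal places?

30.00°

In radians: φ₁ = 0.0000, φ₂ = 0.0000, Δλ = -30.000° = -0.5236 rad.
cos c = sin φ₁ sin φ₂ + cos φ₁ cos φ₂ cos Δλ = (0.0000)(0.0000) + (1.0000)(1.0000)(0.8660) = 0.86602,
so c = arccos(0.86602) = 0.52360 rad.
So the angular separation is 30.00°.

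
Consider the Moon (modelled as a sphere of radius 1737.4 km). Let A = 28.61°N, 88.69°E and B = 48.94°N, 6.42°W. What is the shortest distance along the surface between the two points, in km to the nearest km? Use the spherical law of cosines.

With latitudes φ₁ = 28.610°, φ₂ = 48.940° and longitude difference Δλ = -95.110°:
cos c = sin φ₁ sin φ₂ + cos φ₁ cos φ₂ cos Δλ = (0.4788)(0.7540) + (0.8779)(0.6568)(-0.0891) = 0.30970,
so c = arccos(0.30970) = 1.25592 rad.
Distance = R·c = 1737.4 × 1.2559 ≈ 2182 km.

2182 km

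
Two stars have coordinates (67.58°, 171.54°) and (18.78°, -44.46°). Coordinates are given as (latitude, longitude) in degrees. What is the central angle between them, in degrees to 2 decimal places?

89.69°

In radians: φ₁ = 1.1795, φ₂ = 0.3278, Δλ = 144.000° = 2.5133 rad.
Haversine: a = sin²(Δφ/2) + cos φ₁ cos φ₂ sin²(Δλ/2) = 0.1707 + (0.3814)(0.9468)(0.9045) = 0.49726.
Central angle c = 2·arcsin(√a) = 1.56532 rad.
So the angular separation is 89.69°.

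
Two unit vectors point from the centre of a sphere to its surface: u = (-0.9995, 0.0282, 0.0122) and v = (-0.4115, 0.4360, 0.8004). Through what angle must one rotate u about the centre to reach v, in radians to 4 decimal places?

u·v = 0.4334; |u| = 1.0000, |v| = 1.0000.
cos θ = (u·v)/(|u||v|) = 0.4334, so θ = 1.1226 rad.

1.1226 rad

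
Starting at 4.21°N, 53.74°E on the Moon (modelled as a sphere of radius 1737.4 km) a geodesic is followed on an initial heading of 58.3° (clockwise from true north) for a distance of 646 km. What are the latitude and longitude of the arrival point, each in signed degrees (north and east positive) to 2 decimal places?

Angular distance δ = d/R = 646/1737.4 = 0.37182 rad; initial bearing θ = 1.0175 rad.
sin φ₂ = sin φ₁ cos δ + cos φ₁ sin δ cos θ = (0.0734)(0.9317) + (0.9973)(0.3633)(0.5255) = 0.2588, so φ₂ = 15.00°.
Δλ = atan2(sin θ sin δ cos φ₁, cos δ − sin φ₁ sin φ₂) = atan2(0.3083, 0.9127) = 18.664°.
λ₂ = 53.740° + 18.664° = 72.40°.

15.00°, 72.40°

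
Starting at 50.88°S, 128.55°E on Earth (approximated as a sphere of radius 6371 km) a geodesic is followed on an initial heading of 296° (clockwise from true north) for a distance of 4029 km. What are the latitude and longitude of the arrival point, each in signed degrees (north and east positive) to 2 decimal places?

Angular distance δ = d/R = 4029/6371 = 0.63240 rad; initial bearing θ = 5.1662 rad.
sin φ₂ = sin φ₁ cos δ + cos φ₁ sin δ cos θ = (-0.7758)(0.8066) + (0.6309)(0.5911)(0.4384) = -0.4623, so φ₂ = -27.54°.
Δλ = atan2(sin θ sin δ cos φ₁, cos δ − sin φ₁ sin φ₂) = atan2(-0.3352, 0.4479) = -36.807°.
λ₂ = 128.550° − 36.807° = 91.74°.

-27.54°, 91.74°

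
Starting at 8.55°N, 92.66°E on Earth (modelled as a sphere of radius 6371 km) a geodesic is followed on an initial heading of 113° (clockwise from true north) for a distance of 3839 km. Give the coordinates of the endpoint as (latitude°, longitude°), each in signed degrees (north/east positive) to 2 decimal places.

-5.54°, 124.27°

Angular distance δ = d/R = 3839/6371 = 0.60257 rad; initial bearing θ = 1.9722 rad.
sin φ₂ = sin φ₁ cos δ + cos φ₁ sin δ cos θ = (0.1487)(0.8239) + (0.9889)(0.5668)(-0.3907) = -0.0965, so φ₂ = -5.54°.
Δλ = atan2(sin θ sin δ cos φ₁, cos δ − sin φ₁ sin φ₂) = atan2(0.5159, 0.8382) = 31.611°.
λ₂ = 92.660° + 31.611° = 124.27°.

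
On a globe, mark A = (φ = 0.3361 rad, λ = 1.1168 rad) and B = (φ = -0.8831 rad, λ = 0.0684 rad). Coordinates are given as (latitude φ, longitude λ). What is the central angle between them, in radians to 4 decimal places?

1.5266 rad

In radians: φ₁ = 0.3361, φ₂ = -0.8831, Δλ = -60.069° = -1.0484 rad.
cos c = sin φ₁ sin φ₂ + cos φ₁ cos φ₂ cos Δλ = (0.3298)(-0.7727) + (0.9440)(0.6348)(0.4990) = 0.04415,
so c = arccos(0.04415) = 1.52663 rad.
So the angular separation is 1.5266 rad.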